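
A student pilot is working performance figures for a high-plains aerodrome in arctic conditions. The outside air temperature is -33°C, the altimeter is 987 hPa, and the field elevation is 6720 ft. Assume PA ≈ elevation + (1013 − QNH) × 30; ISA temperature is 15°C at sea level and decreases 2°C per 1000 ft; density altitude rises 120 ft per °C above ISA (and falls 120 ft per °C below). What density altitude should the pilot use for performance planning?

3540 ft

Pressure altitude = 6720 + (1013 − 987) × 30 = 6720 + (+780) = 7500 ft.
ISA temperature at 7500 ft = 15 − 2 × (7500/1000) = 0°C.
ISA deviation = -33 − 0 = -33°C.
Density altitude = 7500 + 120 × (-33) = 3540 ft.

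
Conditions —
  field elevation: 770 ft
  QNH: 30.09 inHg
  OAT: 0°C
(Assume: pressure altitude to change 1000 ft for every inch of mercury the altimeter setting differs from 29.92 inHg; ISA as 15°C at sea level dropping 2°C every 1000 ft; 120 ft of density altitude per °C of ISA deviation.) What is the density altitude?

Pressure altitude = 770 + (29.92 − 30.09) × 1000 = 770 + (-170) = 600 ft.
ISA temperature at 600 ft = 15 − 2 × (600/1000) = 13.8°C.
ISA deviation = 0 − 13.8 = -13.8°C.
Density altitude = 600 + 120 × (-13.8) = -1056 ft.

-1056 ft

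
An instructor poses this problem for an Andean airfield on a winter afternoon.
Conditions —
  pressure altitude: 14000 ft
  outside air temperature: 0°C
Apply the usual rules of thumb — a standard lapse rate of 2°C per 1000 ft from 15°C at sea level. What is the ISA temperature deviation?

ISA temperature at 14000 ft = 15 − 2 × (14000/1000) = -13°C.
Deviation = OAT − ISA = 0 − (-13) = +13°C.

ISA+13°C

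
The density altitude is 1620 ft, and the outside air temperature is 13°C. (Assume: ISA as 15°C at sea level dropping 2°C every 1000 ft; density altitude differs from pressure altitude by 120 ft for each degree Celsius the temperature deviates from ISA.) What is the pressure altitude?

1500 ft

DA = PA + 120 × (OAT − (15 − 2·PA/1000)) = PA + 120·OAT − 1800 + 0.24·PA = 1.24·PA + 120·OAT − 1800.
So 1.24·PA = 1620 − 120 × 13 + 1800 = 1860.
PA = 1860 / 1.24 = 1500 ft.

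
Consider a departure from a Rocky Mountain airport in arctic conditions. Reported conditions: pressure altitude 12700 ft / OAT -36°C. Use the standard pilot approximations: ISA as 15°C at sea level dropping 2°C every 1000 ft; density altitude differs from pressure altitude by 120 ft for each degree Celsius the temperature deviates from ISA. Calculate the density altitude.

ISA temperature at 12700 ft = 15 − 2 × (12700/1000) = -10.4°C.
ISA deviation = -36 − (-10.4) = -25.6°C.
Density altitude = 12700 + 120 × (-25.6) = 12700 + (-3072) = 9628 ft.

9628 ft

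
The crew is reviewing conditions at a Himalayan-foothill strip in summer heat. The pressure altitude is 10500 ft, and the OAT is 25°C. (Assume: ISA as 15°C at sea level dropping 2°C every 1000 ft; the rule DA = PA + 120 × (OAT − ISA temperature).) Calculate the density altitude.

ISA temperature at 10500 ft = 15 − 2 × (10500/1000) = -6°C.
ISA deviation = 25 − (-6) = +31°C.
Density altitude = 10500 + 120 × (31) = 10500 + (+3720) = 14220 ft.

14220 ft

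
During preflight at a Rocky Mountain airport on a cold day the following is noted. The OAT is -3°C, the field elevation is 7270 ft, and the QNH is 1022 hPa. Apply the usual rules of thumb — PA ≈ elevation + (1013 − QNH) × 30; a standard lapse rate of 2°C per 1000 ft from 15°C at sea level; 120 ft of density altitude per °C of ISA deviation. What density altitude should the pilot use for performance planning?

Pressure altitude = 7270 + (1013 − 1022) × 30 = 7270 + (-270) = 7000 ft.
ISA temperature at 7000 ft = 15 − 2 × (7000/1000) = 1°C.
ISA deviation = -3 − 1 = -4°C.
Density altitude = 7000 + 120 × (-4) = 6520 ft.

6520 ft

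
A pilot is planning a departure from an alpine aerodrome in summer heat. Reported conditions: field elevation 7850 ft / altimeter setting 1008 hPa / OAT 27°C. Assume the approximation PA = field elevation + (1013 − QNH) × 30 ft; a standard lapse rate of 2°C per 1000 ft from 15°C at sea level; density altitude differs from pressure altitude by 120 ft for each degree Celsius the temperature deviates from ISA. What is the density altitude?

11360 ft

Pressure altitude = 7850 + (1013 − 1008) × 30 = 7850 + (+150) = 8000 ft.
ISA temperature at 8000 ft = 15 − 2 × (8000/1000) = -1°C.
ISA deviation = 27 − (-1) = +28°C.
Density altitude = 8000 + 120 × (28) = 11360 ft.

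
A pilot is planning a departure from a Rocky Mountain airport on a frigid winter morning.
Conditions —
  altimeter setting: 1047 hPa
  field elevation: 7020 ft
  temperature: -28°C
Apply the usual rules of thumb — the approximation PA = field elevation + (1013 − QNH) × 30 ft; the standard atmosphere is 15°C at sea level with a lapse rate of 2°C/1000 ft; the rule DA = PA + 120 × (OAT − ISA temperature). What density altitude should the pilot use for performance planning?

Pressure altitude = 7020 + (1013 − 1047) × 30 = 7020 + (-1020) = 6000 ft.
ISA temperature at 6000 ft = 15 − 2 × (6000/1000) = 3°C.
ISA deviation = -28 − 3 = -31°C.
Density altitude = 6000 + 120 × (-31) = 2280 ft.

2280 ft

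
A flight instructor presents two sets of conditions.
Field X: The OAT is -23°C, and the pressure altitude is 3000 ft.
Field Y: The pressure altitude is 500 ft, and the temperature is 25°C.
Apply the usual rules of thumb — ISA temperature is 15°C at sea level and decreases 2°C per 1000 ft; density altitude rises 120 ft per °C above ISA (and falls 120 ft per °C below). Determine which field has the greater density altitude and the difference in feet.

Field X: ISA temp = 9°C, deviation -32°C, DA = 3000 + 120 × (-32) = -840 ft.
Field Y: ISA temp = 14°C, deviation +11°C, DA = 500 + 120 × 11 = 1820 ft.
Field Y is higher by 1820 − (-840) = 2660 ft.

Field Y by 2660 ft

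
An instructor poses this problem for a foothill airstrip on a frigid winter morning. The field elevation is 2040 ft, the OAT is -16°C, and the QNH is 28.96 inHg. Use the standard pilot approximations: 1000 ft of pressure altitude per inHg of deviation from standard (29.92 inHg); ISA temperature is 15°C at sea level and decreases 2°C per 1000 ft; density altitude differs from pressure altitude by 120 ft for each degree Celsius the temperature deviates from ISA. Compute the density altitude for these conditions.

0 ft

Pressure altitude = 2040 + (29.92 − 28.96) × 1000 = 2040 + (+960) = 3000 ft.
ISA temperature at 3000 ft = 15 − 2 × (3000/1000) = 9°C.
ISA deviation = -16 − 9 = -25°C.
Density altitude = 3000 + 120 × (-25) = 0 ft.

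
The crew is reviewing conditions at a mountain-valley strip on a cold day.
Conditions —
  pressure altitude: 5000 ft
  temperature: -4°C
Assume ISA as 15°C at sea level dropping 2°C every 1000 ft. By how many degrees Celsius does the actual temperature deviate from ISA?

ISA-9°C

ISA temperature at 5000 ft = 15 − 2 × (5000/1000) = 5°C.
Deviation = OAT − ISA = -4 − 5 = -9°C.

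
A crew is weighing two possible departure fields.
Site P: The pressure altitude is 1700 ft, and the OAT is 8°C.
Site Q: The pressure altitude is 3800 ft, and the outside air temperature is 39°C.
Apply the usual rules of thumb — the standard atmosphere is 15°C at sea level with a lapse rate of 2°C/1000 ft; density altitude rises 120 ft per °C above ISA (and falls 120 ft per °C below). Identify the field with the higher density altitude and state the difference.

Site Q by 6324 ft

Site P: ISA temp = 11.6°C, deviation -3.6°C, DA = 1700 + 120 × (-3.6) = 1268 ft.
Site Q: ISA temp = 7.4°C, deviation +31.6°C, DA = 3800 + 120 × 31.6 = 7592 ft.
Site Q is higher by 7592 − 1268 = 6324 ft.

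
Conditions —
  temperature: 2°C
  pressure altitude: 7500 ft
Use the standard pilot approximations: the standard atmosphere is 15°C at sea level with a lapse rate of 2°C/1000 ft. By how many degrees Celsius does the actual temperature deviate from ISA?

ISA+2°C

ISA temperature at 7500 ft = 15 − 2 × (7500/1000) = 0°C.
Deviation = OAT − ISA = 2 − 0 = +2°C.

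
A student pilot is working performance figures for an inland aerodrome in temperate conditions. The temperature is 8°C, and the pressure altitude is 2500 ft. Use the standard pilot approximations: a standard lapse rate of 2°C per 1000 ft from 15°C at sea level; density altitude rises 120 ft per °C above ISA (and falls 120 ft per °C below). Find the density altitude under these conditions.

ISA temperature at 2500 ft = 15 − 2 × (2500/1000) = 10°C.
ISA deviation = 8 − 10 = -2°C.
Density altitude = 2500 + 120 × (-2) = 2500 + (-240) = 2260 ft.

2260 ft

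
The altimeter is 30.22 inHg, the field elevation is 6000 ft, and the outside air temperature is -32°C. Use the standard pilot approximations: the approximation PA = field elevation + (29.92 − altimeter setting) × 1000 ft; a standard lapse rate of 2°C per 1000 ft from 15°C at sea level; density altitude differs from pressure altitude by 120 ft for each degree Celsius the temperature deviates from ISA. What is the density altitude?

1428 ft

Pressure altitude = 6000 + (29.92 − 30.22) × 1000 = 6000 + (-300) = 5700 ft.
ISA temperature at 5700 ft = 15 − 2 × (5700/1000) = 3.6°C.
ISA deviation = -32 − 3.6 = -35.6°C.
Density altitude = 5700 + 120 × (-35.6) = 1428 ft.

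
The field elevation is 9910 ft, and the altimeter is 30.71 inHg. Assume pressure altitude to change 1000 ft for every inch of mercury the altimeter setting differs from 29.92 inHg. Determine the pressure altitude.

Pressure correction = (29.92 − 30.71) × 1000 = -790 ft.
Pressure altitude = 9910 + (-790) = 9120 ft.

9120 ft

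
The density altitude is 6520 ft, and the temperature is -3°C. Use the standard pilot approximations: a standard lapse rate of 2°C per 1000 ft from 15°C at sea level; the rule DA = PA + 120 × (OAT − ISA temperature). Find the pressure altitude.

7000 ft

DA = PA + 120 × (OAT − (15 − 2·PA/1000)) = PA + 120·OAT − 1800 + 0.24·PA = 1.24·PA + 120·OAT − 1800.
So 1.24·PA = 6520 − 120 × (-3) + 1800 = 8680.
PA = 8680 / 1.24 = 7000 ft.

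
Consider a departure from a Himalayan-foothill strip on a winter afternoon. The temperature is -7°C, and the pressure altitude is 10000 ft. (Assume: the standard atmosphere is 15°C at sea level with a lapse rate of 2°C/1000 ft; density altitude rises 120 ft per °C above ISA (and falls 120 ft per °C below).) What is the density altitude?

9760 ft

ISA temperature at 10000 ft = 15 − 2 × (10000/1000) = -5°C.
ISA deviation = -7 − (-5) = -2°C.
Density altitude = 10000 + 120 × (-2) = 10000 + (-240) = 9760 ft.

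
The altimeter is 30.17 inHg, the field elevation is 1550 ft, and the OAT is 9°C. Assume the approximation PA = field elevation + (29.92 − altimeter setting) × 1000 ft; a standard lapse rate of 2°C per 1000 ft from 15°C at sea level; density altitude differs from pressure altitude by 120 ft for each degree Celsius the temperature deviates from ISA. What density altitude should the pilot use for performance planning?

Pressure altitude = 1550 + (29.92 − 30.17) × 1000 = 1550 + (-250) = 1300 ft.
ISA temperature at 1300 ft = 15 − 2 × (1300/1000) = 12.4°C.
ISA deviation = 9 − 12.4 = -3.4°C.
Density altitude = 1300 + 120 × (-3.4) = 892 ft.

892 ft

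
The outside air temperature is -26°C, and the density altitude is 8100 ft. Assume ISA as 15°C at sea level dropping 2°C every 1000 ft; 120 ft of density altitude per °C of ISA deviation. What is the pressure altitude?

DA = PA + 120 × (OAT − (15 − 2·PA/1000)) = PA + 120·OAT − 1800 + 0.24·PA = 1.24·PA + 120·OAT − 1800.
So 1.24·PA = 8100 − 120 × (-26) + 1800 = 13020.
PA = 13020 / 1.24 = 10500 ft.

10500 ft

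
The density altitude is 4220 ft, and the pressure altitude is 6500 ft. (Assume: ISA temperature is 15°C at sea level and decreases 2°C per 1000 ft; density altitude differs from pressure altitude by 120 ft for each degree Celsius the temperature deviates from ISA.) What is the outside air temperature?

Density altitude − pressure altitude = 4220 − 6500 = -2280 ft.
At 120 ft/°C that is an ISA deviation of -2280/120 = -19°C.
ISA temperature at 6500 ft = 15 − 2 × (6500/1000) = 2°C.
OAT = ISA + deviation = 2 + (-19) = -17°C.

-17°C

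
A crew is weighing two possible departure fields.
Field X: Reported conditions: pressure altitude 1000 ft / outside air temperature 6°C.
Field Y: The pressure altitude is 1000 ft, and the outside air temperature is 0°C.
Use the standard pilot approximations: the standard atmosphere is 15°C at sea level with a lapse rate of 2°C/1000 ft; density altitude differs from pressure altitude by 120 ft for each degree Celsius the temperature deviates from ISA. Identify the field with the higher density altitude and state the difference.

Field X: ISA temp = 13°C, deviation -7°C, DA = 1000 + 120 × (-7) = 160 ft.
Field Y: ISA temp = 13°C, deviation -13°C, DA = 1000 + 120 × (-13) = -560 ft.
Field X is higher by 160 − (-560) = 720 ft.

Field X by 720 ft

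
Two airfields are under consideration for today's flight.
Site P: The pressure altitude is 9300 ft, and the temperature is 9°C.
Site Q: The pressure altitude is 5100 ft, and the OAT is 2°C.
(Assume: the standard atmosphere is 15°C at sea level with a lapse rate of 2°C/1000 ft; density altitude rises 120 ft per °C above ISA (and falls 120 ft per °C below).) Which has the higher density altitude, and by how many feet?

Site P: ISA temp = -3.6°C, deviation +12.6°C, DA = 9300 + 120 × 12.6 = 10812 ft.
Site Q: ISA temp = 4.8°C, deviation -2.8°C, DA = 5100 + 120 × (-2.8) = 4764 ft.
Site P is higher by 10812 − 4764 = 6048 ft.

Site P by 6048 ft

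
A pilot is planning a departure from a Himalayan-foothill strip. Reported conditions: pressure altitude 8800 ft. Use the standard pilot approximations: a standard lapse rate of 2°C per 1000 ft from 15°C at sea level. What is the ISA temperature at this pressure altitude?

-2.6°C

ISA temperature = 15 − 2 × (8800/1000) = 15 − 17.6 = -2.6°C.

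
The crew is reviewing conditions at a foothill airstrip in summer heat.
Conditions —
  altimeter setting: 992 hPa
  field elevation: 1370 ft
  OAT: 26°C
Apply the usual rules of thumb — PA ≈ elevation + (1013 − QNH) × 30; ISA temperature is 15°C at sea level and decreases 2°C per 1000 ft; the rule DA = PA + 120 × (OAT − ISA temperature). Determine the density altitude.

3800 ft

Pressure altitude = 1370 + (1013 − 992) × 30 = 1370 + (+630) = 2000 ft.
ISA temperature at 2000 ft = 15 − 2 × (2000/1000) = 11°C.
ISA deviation = 26 − 11 = +15°C.
Density altitude = 2000 + 120 × (15) = 3800 ft.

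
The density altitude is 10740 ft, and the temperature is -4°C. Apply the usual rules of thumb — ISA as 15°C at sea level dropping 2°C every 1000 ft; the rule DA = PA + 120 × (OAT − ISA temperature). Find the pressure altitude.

DA = PA + 120 × (OAT − (15 − 2·PA/1000)) = PA + 120·OAT − 1800 + 0.24·PA = 1.24·PA + 120·OAT − 1800.
So 1.24·PA = 10740 − 120 × (-4) + 1800 = 13020.
PA = 13020 / 1.24 = 10500 ft.

10500 ft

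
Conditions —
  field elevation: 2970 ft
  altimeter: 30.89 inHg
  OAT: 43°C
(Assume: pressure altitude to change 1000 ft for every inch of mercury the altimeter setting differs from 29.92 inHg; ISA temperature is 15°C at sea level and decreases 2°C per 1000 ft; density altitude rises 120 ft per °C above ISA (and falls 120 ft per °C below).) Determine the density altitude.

5840 ft

Pressure altitude = 2970 + (29.92 − 30.89) × 1000 = 2970 + (-970) = 2000 ft.
ISA temperature at 2000 ft = 15 − 2 × (2000/1000) = 11°C.
ISA deviation = 43 − 11 = +32°C.
Density altitude = 2000 + 120 × (32) = 5840 ft.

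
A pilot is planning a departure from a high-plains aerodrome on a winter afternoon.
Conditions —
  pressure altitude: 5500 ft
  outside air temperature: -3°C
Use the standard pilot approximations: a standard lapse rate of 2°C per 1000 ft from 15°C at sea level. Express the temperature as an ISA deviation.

ISA temperature at 5500 ft = 15 − 2 × (5500/1000) = 4°C.
Deviation = OAT − ISA = -3 − 4 = -7°C.

ISA-7°C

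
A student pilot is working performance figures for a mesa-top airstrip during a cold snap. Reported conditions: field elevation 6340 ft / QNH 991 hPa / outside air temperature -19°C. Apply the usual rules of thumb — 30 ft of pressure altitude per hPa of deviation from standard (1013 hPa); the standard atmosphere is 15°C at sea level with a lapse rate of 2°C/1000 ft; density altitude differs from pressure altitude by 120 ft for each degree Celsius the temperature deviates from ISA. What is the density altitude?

Pressure altitude = 6340 + (1013 − 991) × 30 = 6340 + (+660) = 7000 ft.
ISA temperature at 7000 ft = 15 − 2 × (7000/1000) = 1°C.
ISA deviation = -19 − 1 = -20°C.
Density altitude = 7000 + 120 × (-20) = 4600 ft.

4600 ft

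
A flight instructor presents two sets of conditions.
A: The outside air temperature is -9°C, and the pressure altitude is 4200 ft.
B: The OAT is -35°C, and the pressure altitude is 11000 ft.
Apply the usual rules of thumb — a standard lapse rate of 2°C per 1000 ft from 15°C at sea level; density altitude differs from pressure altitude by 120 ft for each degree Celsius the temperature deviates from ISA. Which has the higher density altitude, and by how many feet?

A: ISA temp = 6.6°C, deviation -15.6°C, DA = 4200 + 120 × (-15.6) = 2328 ft.
B: ISA temp = -7°C, deviation -28°C, DA = 11000 + 120 × (-28) = 7640 ft.
B is higher by 7640 − 2328 = 5312 ft.

B by 5312 ft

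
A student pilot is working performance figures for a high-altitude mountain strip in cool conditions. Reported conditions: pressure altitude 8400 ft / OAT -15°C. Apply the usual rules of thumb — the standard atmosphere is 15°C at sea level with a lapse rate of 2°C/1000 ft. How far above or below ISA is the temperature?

ISA temperature at 8400 ft = 15 − 2 × (8400/1000) = -1.8°C.
Deviation = OAT − ISA = -15 − (-1.8) = -13.2°C.

ISA-13.2°C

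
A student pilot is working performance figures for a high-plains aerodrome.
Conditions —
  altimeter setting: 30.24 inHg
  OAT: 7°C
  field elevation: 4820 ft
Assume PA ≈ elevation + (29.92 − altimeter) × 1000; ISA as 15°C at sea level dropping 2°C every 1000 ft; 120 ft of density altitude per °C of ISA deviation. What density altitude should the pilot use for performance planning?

4620 ft

Pressure altitude = 4820 + (29.92 − 30.24) × 1000 = 4820 + (-320) = 4500 ft.
ISA temperature at 4500 ft = 15 − 2 × (4500/1000) = 6°C.
ISA deviation = 7 − 6 = +1°C.
Density altitude = 4500 + 120 × (1) = 4620 ft.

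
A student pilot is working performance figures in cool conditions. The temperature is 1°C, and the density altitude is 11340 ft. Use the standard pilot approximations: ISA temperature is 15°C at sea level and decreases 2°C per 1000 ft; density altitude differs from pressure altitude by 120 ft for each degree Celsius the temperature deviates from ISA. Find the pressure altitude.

DA = PA + 120 × (OAT − (15 − 2·PA/1000)) = PA + 120·OAT − 1800 + 0.24·PA = 1.24·PA + 120·OAT − 1800.
So 1.24·PA = 11340 − 120 × 1 + 1800 = 13020.
PA = 13020 / 1.24 = 10500 ft.

10500 ft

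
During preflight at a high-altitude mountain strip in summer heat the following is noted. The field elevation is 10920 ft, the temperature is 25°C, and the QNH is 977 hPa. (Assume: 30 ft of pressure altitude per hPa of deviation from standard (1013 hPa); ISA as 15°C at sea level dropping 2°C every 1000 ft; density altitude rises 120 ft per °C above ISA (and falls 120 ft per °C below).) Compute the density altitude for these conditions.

Pressure altitude = 10920 + (1013 − 977) × 30 = 10920 + (+1080) = 12000 ft.
ISA temperature at 12000 ft = 15 − 2 × (12000/1000) = -9°C.
ISA deviation = 25 − (-9) = +34°C.
Density altitude = 12000 + 120 × (34) = 16080 ft.

16080 ft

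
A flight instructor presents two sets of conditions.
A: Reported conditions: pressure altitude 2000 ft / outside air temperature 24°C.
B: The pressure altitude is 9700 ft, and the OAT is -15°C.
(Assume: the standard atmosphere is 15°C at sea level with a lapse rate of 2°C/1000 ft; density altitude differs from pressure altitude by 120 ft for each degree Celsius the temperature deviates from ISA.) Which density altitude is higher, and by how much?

B by 4868 ft

A: ISA temp = 11°C, deviation +13°C, DA = 2000 + 120 × 13 = 3560 ft.
B: ISA temp = -4.4°C, deviation -10.6°C, DA = 9700 + 120 × (-10.6) = 8428 ft.
B is higher by 8428 − 3560 = 4868 ft.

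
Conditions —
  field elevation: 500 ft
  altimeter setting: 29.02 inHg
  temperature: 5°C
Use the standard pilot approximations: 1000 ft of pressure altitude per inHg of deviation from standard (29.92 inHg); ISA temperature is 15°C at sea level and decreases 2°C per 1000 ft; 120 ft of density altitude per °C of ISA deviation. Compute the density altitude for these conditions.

Pressure altitude = 500 + (29.92 − 29.02) × 1000 = 500 + (+900) = 1400 ft.
ISA temperature at 1400 ft = 15 − 2 × (1400/1000) = 12.2°C.
ISA deviation = 5 − 12.2 = -7.2°C.
Density altitude = 1400 + 120 × (-7.2) = 536 ft.

536 ft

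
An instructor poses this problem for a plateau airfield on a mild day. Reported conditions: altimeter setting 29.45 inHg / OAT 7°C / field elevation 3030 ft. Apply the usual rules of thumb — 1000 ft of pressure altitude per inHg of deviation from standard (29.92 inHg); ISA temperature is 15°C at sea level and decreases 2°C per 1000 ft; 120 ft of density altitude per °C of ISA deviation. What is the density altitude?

3380 ft

Pressure altitude = 3030 + (29.92 − 29.45) × 1000 = 3030 + (+470) = 3500 ft.
ISA temperature at 3500 ft = 15 − 2 × (3500/1000) = 8°C.
ISA deviation = 7 − 8 = -1°C.
Density altitude = 3500 + 120 × (-1) = 3380 ft.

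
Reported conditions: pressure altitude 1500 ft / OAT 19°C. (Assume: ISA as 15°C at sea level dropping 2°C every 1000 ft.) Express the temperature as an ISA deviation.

ISA+7°C

ISA temperature at 1500 ft = 15 − 2 × (1500/1000) = 12°C.
Deviation = OAT − ISA = 19 − 12 = +7°C.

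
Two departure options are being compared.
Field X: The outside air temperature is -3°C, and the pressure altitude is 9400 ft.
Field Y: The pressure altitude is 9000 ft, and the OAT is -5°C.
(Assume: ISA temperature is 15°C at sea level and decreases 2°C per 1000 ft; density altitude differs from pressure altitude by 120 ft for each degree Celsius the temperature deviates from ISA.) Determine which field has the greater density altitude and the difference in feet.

Field X: ISA temp = -3.8°C, deviation +0.8°C, DA = 9400 + 120 × 0.8 = 9496 ft.
Field Y: ISA temp = -3°C, deviation -2°C, DA = 9000 + 120 × (-2) = 8760 ft.
Field X is higher by 9496 − 8760 = 736 ft.

Field X by 736 ft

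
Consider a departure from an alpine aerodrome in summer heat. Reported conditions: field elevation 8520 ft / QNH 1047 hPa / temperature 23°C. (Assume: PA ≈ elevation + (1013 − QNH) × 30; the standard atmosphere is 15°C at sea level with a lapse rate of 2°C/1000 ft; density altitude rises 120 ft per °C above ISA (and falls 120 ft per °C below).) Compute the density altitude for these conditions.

Pressure altitude = 8520 + (1013 − 1047) × 30 = 8520 + (-1020) = 7500 ft.
ISA temperature at 7500 ft = 15 − 2 × (7500/1000) = 0°C.
ISA deviation = 23 − 0 = +23°C.
Density altitude = 7500 + 120 × (23) = 10260 ft.

10260 ft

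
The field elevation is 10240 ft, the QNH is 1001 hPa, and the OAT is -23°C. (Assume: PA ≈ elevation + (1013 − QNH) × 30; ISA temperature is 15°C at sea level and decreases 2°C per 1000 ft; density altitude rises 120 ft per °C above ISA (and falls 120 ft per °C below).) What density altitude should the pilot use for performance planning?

Pressure altitude = 10240 + (1013 − 1001) × 30 = 10240 + (+360) = 10600 ft.
ISA temperature at 10600 ft = 15 − 2 × (10600/1000) = -6.2°C.
ISA deviation = -23 − (-6.2) = -16.8°C.
Density altitude = 10600 + 120 × (-16.8) = 8584 ft.

8584 ft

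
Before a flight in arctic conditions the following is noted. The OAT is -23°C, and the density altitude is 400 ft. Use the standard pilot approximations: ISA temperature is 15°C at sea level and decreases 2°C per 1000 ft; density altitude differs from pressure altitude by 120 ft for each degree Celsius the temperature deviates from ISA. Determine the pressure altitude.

DA = PA + 120 × (OAT − (15 − 2·PA/1000)) = PA + 120·OAT − 1800 + 0.24·PA = 1.24·PA + 120·OAT − 1800.
So 1.24·PA = 400 − 120 × (-23) + 1800 = 4960.
PA = 4960 / 1.24 = 4000 ft.

4000 ft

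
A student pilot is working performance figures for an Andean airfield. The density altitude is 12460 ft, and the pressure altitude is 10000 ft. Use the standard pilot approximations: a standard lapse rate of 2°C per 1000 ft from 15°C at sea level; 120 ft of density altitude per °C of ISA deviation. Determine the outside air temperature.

15.5°C

Density altitude − pressure altitude = 12460 − 10000 = +2460 ft.
At 120 ft/°C that is an ISA deviation of 2460/120 = +20.5°C.
ISA temperature at 10000 ft = 15 − 2 × (10000/1000) = -5°C.
OAT = ISA + deviation = -5 + (+20.5) = 15.5°C.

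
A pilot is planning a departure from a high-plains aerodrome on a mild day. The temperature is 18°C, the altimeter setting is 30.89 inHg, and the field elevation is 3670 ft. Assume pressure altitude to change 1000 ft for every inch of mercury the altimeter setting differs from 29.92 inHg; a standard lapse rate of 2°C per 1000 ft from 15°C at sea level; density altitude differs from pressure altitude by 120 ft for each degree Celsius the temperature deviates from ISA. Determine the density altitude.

3708 ft

Pressure altitude = 3670 + (29.92 − 30.89) × 1000 = 3670 + (-970) = 2700 ft.
ISA temperature at 2700 ft = 15 − 2 × (2700/1000) = 9.6°C.
ISA deviation = 18 − 9.6 = +8.4°C.
Density altitude = 2700 + 120 × (8.4) = 3708 ft.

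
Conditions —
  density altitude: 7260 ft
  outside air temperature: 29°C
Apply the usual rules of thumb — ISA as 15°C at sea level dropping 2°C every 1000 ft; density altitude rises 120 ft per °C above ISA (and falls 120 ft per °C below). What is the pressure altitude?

4500 ft

DA = PA + 120 × (OAT − (15 − 2·PA/1000)) = PA + 120·OAT − 1800 + 0.24·PA = 1.24·PA + 120·OAT − 1800.
So 1.24·PA = 7260 − 120 × 29 + 1800 = 5580.
PA = 5580 / 1.24 = 4500 ft.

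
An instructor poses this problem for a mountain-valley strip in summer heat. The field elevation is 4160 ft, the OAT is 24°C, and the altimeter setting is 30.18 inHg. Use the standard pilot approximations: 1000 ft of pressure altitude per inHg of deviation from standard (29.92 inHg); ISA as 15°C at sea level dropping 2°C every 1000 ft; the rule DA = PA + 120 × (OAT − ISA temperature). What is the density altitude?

5916 ft

Pressure altitude = 4160 + (29.92 − 30.18) × 1000 = 4160 + (-260) = 3900 ft.
ISA temperature at 3900 ft = 15 − 2 × (3900/1000) = 7.2°C.
ISA deviation = 24 − 7.2 = +16.8°C.
Density altitude = 3900 + 120 × (16.8) = 5916 ft.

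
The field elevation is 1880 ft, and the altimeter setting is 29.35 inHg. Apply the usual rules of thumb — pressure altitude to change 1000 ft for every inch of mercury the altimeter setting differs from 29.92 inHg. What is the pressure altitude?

Pressure correction = (29.92 − 29.35) × 1000 = +570 ft.
Pressure altitude = 1880 + (+570) = 2450 ft.

2450 ft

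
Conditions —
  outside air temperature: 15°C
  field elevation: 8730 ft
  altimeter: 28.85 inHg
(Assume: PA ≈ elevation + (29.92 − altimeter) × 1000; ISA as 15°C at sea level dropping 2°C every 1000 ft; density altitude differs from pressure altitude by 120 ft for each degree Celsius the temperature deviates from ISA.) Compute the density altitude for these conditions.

12152 ft

Pressure altitude = 8730 + (29.92 − 28.85) × 1000 = 8730 + (+1070) = 9800 ft.
ISA temperature at 9800 ft = 15 − 2 × (9800/1000) = -4.6°C.
ISA deviation = 15 − (-4.6) = +19.6°C.
Density altitude = 9800 + 120 × (19.6) = 12152 ft.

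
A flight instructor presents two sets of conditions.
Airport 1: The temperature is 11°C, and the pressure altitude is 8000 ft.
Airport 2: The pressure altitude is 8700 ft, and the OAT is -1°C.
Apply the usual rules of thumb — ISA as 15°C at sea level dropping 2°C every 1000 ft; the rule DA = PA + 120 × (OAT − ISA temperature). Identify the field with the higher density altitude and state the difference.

Airport 1 by 572 ft

Airport 1: ISA temp = -1°C, deviation +12°C, DA = 8000 + 120 × 12 = 9440 ft.
Airport 2: ISA temp = -2.4°C, deviation +1.4°C, DA = 8700 + 120 × 1.4 = 8868 ft.
Airport 1 is higher by 9440 − 8868 = 572 ft.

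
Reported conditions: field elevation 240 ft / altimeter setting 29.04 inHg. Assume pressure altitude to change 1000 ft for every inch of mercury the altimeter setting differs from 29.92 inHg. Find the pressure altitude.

Pressure correction = (29.92 − 29.04) × 1000 = +880 ft.
Pressure altitude = 240 + (+880) = 1120 ft.

1120 ft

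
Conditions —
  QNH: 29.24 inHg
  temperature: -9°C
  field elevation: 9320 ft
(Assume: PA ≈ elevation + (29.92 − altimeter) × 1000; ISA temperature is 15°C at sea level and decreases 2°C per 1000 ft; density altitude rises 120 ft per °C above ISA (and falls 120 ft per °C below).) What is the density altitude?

Pressure altitude = 9320 + (29.92 − 29.24) × 1000 = 9320 + (+680) = 10000 ft.
ISA temperature at 10000 ft = 15 − 2 × (10000/1000) = -5°C.
ISA deviation = -9 − (-5) = -4°C.
Density altitude = 10000 + 120 × (-4) = 9520 ft.

9520 ft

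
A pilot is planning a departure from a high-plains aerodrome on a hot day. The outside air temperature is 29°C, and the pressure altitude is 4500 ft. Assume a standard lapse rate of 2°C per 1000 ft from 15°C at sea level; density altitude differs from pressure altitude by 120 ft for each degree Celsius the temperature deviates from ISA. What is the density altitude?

ISA temperature at 4500 ft = 15 − 2 × (4500/1000) = 6°C.
ISA deviation = 29 − 6 = +23°C.
Density altitude = 4500 + 120 × (23) = 4500 + (+2760) = 7260 ft.

7260 ft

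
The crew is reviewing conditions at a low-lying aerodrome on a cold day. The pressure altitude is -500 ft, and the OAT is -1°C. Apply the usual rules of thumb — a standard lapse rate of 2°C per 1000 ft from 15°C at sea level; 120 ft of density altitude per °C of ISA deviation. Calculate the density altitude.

-2540 ft

ISA temperature at -500 ft = 15 − 2 × (-500/1000) = 16°C.
ISA deviation = -1 − 16 = -17°C.
Density altitude = -500 + 120 × (-17) = -500 + (-2040) = -2540 ft.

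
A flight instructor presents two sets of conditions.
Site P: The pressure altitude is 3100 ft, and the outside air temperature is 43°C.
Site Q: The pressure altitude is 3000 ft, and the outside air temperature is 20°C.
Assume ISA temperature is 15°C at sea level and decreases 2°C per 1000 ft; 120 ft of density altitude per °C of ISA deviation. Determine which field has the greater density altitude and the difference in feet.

Site P by 2884 ft

Site P: ISA temp = 8.8°C, deviation +34.2°C, DA = 3100 + 120 × 34.2 = 7204 ft.
Site Q: ISA temp = 9°C, deviation +11°C, DA = 3000 + 120 × 11 = 4320 ft.
Site P is higher by 7204 − 4320 = 2884 ft.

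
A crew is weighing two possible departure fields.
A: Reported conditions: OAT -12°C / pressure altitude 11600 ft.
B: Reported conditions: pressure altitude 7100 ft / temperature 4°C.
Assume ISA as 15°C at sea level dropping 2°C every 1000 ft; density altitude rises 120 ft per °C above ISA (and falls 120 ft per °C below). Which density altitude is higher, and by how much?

A by 3660 ft

A: ISA temp = -8.2°C, deviation -3.8°C, DA = 11600 + 120 × (-3.8) = 11144 ft.
B: ISA temp = 0.8°C, deviation +3.2°C, DA = 7100 + 120 × 3.2 = 7484 ft.
A is higher by 11144 − 7484 = 3660 ft.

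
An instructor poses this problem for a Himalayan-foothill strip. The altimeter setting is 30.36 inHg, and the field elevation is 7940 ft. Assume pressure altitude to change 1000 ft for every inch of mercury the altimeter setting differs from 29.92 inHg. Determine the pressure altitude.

Pressure correction = (29.92 − 30.36) × 1000 = -440 ft.
Pressure altitude = 7940 + (-440) = 7500 ft.

7500 ft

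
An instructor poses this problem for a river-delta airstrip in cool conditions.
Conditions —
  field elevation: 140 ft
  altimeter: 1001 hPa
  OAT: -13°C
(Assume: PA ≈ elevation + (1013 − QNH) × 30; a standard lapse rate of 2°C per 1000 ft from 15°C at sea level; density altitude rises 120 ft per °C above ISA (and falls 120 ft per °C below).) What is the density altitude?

-2740 ft

Pressure altitude = 140 + (1013 − 1001) × 30 = 140 + (+360) = 500 ft.
ISA temperature at 500 ft = 15 − 2 × (500/1000) = 14°C.
ISA deviation = -13 − 14 = -27°C.
Density altitude = 500 + 120 × (-27) = -2740 ft.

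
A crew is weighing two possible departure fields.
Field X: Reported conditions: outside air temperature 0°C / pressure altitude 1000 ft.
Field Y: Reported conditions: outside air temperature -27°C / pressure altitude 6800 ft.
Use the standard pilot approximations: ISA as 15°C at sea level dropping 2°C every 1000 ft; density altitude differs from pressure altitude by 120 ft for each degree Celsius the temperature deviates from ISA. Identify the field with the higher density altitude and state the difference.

Field Y by 3952 ft

Field X: ISA temp = 13°C, deviation -13°C, DA = 1000 + 120 × (-13) = -560 ft.
Field Y: ISA temp = 1.4°C, deviation -28.4°C, DA = 6800 + 120 × (-28.4) = 3392 ft.
Field Y is higher by 3392 − (-560) = 3952 ft.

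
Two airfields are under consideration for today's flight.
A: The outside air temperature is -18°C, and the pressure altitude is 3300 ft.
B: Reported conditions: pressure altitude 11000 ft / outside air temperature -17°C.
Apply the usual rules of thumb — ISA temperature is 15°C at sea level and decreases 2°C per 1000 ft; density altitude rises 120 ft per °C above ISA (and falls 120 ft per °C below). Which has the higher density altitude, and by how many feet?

A: ISA temp = 8.4°C, deviation -26.4°C, DA = 3300 + 120 × (-26.4) = 132 ft.
B: ISA temp = -7°C, deviation -10°C, DA = 11000 + 120 × (-10) = 9800 ft.
B is higher by 9800 − 132 = 9668 ft.

B by 9668 ft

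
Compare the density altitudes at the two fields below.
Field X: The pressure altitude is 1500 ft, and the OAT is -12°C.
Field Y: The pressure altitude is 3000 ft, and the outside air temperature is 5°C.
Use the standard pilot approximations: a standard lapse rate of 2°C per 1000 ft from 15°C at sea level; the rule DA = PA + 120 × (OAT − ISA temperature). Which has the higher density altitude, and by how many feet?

Field X: ISA temp = 12°C, deviation -24°C, DA = 1500 + 120 × (-24) = -1380 ft.
Field Y: ISA temp = 9°C, deviation -4°C, DA = 3000 + 120 × (-4) = 2520 ft.
Field Y is higher by 2520 − (-1380) = 3900 ft.

Field Y by 3900 ft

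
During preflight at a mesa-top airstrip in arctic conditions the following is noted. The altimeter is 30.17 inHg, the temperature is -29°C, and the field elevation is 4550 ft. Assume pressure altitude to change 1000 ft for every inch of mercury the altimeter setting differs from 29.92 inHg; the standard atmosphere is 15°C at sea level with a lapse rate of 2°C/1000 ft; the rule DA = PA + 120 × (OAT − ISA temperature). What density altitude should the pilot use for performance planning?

Pressure altitude = 4550 + (29.92 − 30.17) × 1000 = 4550 + (-250) = 4300 ft.
ISA temperature at 4300 ft = 15 − 2 × (4300/1000) = 6.4°C.
ISA deviation = -29 − 6.4 = -35.4°C.
Density altitude = 4300 + 120 × (-35.4) = 52 ft.

52 ft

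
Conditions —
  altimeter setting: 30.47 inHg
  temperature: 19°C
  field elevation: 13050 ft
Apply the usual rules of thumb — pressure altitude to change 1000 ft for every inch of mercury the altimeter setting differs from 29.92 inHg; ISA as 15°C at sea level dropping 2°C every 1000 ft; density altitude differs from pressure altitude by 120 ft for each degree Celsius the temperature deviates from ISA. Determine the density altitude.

15980 ft

Pressure altitude = 13050 + (29.92 − 30.47) × 1000 = 13050 + (-550) = 12500 ft.
ISA temperature at 12500 ft = 15 − 2 × (12500/1000) = -10°C.
ISA deviation = 19 − (-10) = +29°C.
Density altitude = 12500 + 120 × (29) = 15980 ft.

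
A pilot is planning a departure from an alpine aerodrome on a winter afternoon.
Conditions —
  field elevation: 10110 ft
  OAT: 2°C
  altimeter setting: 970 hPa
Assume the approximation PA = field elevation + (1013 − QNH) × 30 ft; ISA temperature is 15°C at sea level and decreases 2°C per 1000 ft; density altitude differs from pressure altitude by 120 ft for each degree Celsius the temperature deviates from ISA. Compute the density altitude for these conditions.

12576 ft

Pressure altitude = 10110 + (1013 − 970) × 30 = 10110 + (+1290) = 11400 ft.
ISA temperature at 11400 ft = 15 − 2 × (11400/1000) = -7.8°C.
ISA deviation = 2 − (-7.8) = +9.8°C.
Density altitude = 11400 + 120 × (9.8) = 12576 ft.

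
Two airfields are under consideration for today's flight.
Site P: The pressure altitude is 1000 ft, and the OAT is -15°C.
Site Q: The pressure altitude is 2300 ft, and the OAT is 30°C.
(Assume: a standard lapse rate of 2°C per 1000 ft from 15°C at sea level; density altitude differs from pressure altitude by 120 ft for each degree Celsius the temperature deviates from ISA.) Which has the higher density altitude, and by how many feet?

Site Q by 7012 ft

Site P: ISA temp = 13°C, deviation -28°C, DA = 1000 + 120 × (-28) = -2360 ft.
Site Q: ISA temp = 10.4°C, deviation +19.6°C, DA = 2300 + 120 × 19.6 = 4652 ft.
Site Q is higher by 4652 − (-2360) = 7012 ft.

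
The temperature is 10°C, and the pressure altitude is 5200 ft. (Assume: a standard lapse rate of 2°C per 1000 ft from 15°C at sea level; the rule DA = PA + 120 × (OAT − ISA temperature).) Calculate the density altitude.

ISA temperature at 5200 ft = 15 − 2 × (5200/1000) = 4.6°C.
ISA deviation = 10 − 4.6 = +5.4°C.
Density altitude = 5200 + 120 × (5.4) = 5200 + (+648) = 5848 ft.

5848 ft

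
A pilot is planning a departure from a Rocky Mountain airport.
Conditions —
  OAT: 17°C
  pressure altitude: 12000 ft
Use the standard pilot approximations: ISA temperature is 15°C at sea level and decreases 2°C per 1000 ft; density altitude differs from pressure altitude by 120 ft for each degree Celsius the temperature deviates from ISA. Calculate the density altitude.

ISA temperature at 12000 ft = 15 − 2 × (12000/1000) = -9°C.
ISA deviation = 17 − (-9) = +26°C.
Density altitude = 12000 + 120 × (26) = 12000 + (+3120) = 15120 ft.

15120 ft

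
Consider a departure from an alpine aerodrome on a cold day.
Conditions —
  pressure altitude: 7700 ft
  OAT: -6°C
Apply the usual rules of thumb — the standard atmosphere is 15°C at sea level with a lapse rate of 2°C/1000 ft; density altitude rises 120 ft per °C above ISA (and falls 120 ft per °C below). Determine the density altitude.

7028 ft

ISA temperature at 7700 ft = 15 − 2 × (7700/1000) = -0.4°C.
ISA deviation = -6 − (-0.4) = -5.6°C.
Density altitude = 7700 + 120 × (-5.6) = 7700 + (-672) = 7028 ft.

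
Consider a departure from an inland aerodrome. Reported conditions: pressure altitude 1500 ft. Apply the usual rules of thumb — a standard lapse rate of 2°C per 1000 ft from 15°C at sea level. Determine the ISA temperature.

12°C

ISA temperature = 15 − 2 × (1500/1000) = 15 − 3 = 12°C.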